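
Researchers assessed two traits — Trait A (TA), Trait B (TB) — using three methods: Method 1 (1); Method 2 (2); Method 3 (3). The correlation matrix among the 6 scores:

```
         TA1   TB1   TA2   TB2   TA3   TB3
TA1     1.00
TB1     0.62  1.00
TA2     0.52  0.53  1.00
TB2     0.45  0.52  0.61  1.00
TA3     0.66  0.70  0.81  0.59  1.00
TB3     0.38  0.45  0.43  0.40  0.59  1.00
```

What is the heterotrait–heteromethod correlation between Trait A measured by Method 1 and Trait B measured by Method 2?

0.45

Different traits and methods: r(TA1, TB2) = 0.45.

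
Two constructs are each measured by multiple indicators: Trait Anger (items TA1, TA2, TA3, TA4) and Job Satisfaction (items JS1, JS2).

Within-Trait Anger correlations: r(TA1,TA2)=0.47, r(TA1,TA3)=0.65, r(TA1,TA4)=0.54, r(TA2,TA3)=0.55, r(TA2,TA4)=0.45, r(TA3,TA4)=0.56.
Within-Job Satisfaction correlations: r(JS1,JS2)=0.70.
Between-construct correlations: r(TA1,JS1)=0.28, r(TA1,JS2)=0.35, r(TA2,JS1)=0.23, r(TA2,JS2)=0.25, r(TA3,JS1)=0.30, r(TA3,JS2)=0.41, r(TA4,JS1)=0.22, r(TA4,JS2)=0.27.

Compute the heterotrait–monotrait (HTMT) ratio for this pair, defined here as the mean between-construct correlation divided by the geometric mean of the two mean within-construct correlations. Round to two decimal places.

Between-construct mean = 2.31/8 = 0.2888.
Mean within-TA = 3.22/6 = 0.5367; mean within-JS = 0.70/1 = 0.7000.
Geometric mean = √(0.5367 × 0.7000) = 0.6129.
HTMT = 0.2888 / 0.6129 = 0.47.

0.47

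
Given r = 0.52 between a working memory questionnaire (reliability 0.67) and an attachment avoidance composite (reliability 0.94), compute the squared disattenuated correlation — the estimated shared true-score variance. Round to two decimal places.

Disattenuated r = 0.52 / √(0.67 × 0.94) = 0.52 / 0.7936 = 0.6552.
Shared true-score variance = 0.6552² = 0.4293 ≈ 0.43.

0.43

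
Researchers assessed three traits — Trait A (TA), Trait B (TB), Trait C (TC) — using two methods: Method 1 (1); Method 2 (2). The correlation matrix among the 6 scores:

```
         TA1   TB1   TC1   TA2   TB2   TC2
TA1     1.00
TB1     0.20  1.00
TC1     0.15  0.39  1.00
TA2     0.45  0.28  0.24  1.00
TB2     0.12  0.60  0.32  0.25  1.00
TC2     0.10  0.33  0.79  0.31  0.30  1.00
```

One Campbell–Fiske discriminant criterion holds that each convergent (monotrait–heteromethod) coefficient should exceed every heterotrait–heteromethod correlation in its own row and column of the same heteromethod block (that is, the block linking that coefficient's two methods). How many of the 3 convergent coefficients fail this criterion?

Convergent coefficients and their comparison sets:
TA (methods 1·2): 0.45 vs {0.12, 0.28, 0.10, 0.24} → pass.
TB (methods 1·2): 0.60 vs {0.28, 0.12, 0.33, 0.32} → pass.
TC (methods 1·2): 0.79 vs {0.24, 0.10, 0.32, 0.33} → pass.
0 of 3 fail.

0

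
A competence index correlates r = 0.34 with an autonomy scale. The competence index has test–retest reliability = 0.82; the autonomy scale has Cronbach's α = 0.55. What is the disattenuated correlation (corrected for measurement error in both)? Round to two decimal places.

r_true = r_obs / √(r_xx · r_yy) = 0.34 / √(0.82 × 0.55) = 0.34 / √0.4510 = 0.34 / 0.6716 ≈ 0.51.

0.51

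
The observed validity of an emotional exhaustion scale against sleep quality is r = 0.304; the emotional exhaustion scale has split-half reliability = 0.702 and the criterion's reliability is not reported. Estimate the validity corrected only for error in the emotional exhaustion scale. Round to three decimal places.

0.363

Single correction: r_c = r_obs / √r_xx = 0.304 / √0.702 = 0.304 / 0.8379 ≈ 0.363.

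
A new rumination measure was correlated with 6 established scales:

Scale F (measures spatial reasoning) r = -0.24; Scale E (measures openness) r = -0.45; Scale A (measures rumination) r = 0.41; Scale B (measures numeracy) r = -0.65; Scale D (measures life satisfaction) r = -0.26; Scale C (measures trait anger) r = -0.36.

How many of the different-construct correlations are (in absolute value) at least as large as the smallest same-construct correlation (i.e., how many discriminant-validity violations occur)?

Convergent (same construct = rumination): Scale A.
Smallest convergent = 0.41. Discriminant |r|: 0.24, 0.45, 0.65, 0.26, 0.36; count ≥ 0.41 → 2.

2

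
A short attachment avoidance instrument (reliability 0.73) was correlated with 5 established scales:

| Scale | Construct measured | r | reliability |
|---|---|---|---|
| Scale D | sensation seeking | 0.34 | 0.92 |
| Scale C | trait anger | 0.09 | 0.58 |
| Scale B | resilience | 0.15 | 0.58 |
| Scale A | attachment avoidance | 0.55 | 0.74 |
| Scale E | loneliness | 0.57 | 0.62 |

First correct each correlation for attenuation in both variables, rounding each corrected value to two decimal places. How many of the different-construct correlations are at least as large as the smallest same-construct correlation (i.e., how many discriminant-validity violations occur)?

1

Disattenuated r (r / √(r_scale · r_new)):
  Scale D (disc): 0.34 / √(0.92·0.73) = 0.41
  Scale C (disc): 0.09 / √(0.58·0.73) = 0.14
  Scale B (disc): 0.15 / √(0.58·0.73) = 0.23
  Scale A (conv): 0.55 / √(0.74·0.73) = 0.75
  Scale E (disc): 0.57 / √(0.62·0.73) = 0.85
Smallest convergent = 0.75. Discriminant values: 0.41, 0.14, 0.23, 0.85; count ≥ 0.75 → 1.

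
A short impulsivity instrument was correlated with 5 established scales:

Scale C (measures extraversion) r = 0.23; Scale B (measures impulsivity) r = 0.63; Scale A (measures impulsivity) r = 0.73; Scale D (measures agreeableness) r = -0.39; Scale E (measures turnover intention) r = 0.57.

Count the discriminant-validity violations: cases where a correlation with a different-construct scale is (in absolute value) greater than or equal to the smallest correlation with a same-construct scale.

0

Convergent (same construct = impulsivity): Scale B, Scale A.
Smallest convergent = 0.63. Discriminant |r|: 0.23, 0.39, 0.57; count ≥ 0.63 → 0.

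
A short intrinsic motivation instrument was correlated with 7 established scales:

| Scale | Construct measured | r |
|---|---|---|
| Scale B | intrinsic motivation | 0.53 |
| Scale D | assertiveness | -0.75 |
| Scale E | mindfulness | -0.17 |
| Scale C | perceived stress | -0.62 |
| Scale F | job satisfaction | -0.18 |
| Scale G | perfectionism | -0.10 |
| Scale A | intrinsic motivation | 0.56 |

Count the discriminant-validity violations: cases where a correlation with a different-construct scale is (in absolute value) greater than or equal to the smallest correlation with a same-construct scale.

2

Convergent (same construct = intrinsic motivation): Scale B, Scale A.
Smallest convergent = 0.53. Discriminant |r|: 0.75, 0.17, 0.62, 0.18, 0.10; count ≥ 0.53 → 2.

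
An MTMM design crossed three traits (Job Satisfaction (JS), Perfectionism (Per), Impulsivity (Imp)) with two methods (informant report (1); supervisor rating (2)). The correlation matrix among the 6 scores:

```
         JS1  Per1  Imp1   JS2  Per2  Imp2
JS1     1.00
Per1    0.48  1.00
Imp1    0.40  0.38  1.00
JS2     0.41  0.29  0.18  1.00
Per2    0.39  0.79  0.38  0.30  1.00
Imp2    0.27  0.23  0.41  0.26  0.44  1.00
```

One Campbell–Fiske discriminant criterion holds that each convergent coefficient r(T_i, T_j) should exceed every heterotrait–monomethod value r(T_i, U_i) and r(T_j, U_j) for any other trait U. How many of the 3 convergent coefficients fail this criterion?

Each convergent coefficient versus the relevant comparison correlations:
JS (methods 1·2): 0.41 vs {0.48, 0.30, 0.40, 0.26} → fail.
Per (methods 1·2): 0.79 vs {0.48, 0.30, 0.38, 0.44} → pass.
Imp (methods 1·2): 0.41 vs {0.40, 0.26, 0.38, 0.44} → fail.
2 of 3 fail.

2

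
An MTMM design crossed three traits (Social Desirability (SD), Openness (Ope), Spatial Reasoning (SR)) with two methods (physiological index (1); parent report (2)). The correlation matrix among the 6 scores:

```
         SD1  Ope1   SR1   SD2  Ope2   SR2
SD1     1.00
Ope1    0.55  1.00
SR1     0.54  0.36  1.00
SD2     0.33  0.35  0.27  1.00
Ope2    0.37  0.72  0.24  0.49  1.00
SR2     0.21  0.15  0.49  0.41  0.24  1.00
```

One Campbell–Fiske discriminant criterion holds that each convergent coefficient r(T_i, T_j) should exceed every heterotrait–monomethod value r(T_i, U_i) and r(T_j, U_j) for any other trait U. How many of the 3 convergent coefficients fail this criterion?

2

Checking each validity diagonal entry against its comparison values:
SD (methods 1·2): 0.33 vs {0.55, 0.49, 0.54, 0.41} → fail.
Ope (methods 1·2): 0.72 vs {0.55, 0.49, 0.36, 0.24} → pass.
SR (methods 1·2): 0.49 vs {0.54, 0.41, 0.36, 0.24} → fail.
2 of 3 fail.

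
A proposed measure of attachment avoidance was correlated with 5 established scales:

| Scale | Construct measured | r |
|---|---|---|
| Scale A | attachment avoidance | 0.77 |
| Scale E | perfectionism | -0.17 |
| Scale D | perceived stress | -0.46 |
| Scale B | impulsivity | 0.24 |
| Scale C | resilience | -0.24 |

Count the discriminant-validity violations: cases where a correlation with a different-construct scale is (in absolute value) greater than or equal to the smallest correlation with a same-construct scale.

0

Convergent (same construct = attachment avoidance): Scale A.
Smallest convergent = 0.77. Discriminant |r|: 0.17, 0.46, 0.24, 0.24; count ≥ 0.77 → 0.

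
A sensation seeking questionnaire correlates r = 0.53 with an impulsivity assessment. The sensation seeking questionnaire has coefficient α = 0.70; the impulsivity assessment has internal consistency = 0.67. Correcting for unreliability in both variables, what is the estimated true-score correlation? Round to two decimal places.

r_true = r_obs / √(r_xx · r_yy) = 0.53 / √(0.70 × 0.67) = 0.53 / √0.4690 = 0.53 / 0.6848 ≈ 0.77.

0.77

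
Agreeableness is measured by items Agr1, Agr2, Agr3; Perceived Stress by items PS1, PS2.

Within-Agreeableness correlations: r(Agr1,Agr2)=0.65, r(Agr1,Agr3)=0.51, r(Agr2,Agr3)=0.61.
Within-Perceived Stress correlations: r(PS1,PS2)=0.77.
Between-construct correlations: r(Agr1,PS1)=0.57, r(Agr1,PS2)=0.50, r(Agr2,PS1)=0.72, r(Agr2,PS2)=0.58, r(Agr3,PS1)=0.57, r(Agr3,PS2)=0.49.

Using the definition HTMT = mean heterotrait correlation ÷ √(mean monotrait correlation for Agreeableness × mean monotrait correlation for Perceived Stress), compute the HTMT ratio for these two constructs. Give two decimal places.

0.85

Mean heterotrait r = 3.43/6 = 0.5717.
Mean within-Agr = 1.77/3 = 0.5900; mean within-PS = 0.77/1 = 0.7700.
Geometric mean = √(0.5900 × 0.7700) = 0.6740.
HTMT = 0.5717 / 0.6740 = 0.85.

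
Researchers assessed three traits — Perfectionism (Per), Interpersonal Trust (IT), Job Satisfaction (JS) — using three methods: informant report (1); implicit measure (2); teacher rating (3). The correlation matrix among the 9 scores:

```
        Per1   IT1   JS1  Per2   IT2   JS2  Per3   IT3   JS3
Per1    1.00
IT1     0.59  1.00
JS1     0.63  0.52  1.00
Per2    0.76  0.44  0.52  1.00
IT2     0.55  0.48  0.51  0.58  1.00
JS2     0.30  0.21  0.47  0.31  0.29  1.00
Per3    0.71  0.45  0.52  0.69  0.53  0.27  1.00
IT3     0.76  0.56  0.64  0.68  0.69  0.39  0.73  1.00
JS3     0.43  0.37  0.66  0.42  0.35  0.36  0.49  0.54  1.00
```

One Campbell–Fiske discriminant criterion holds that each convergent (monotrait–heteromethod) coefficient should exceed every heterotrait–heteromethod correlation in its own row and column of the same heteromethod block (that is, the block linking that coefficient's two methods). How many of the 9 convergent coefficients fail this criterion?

5

Checking each validity diagonal entry against its comparison values:
Per (methods 1·2): 0.76 vs {0.55, 0.44, 0.30, 0.52} → pass.
Per (methods 1·3): 0.71 vs {0.76, 0.45, 0.43, 0.52} → fail.
Per (methods 2·3): 0.69 vs {0.68, 0.53, 0.42, 0.27} → pass.
IT (methods 1·2): 0.48 vs {0.44, 0.55, 0.21, 0.51} → fail.
IT (methods 1·3): 0.56 vs {0.45, 0.76, 0.37, 0.64} → fail.
IT (methods 2·3): 0.69 vs {0.53, 0.68, 0.35, 0.39} → pass.
JS (methods 1·2): 0.47 vs {0.52, 0.30, 0.51, 0.21} → fail.
JS (methods 1·3): 0.66 vs {0.52, 0.43, 0.64, 0.37} → pass.
JS (methods 2·3): 0.36 vs {0.27, 0.42, 0.39, 0.35} → fail.
5 of 9 fail.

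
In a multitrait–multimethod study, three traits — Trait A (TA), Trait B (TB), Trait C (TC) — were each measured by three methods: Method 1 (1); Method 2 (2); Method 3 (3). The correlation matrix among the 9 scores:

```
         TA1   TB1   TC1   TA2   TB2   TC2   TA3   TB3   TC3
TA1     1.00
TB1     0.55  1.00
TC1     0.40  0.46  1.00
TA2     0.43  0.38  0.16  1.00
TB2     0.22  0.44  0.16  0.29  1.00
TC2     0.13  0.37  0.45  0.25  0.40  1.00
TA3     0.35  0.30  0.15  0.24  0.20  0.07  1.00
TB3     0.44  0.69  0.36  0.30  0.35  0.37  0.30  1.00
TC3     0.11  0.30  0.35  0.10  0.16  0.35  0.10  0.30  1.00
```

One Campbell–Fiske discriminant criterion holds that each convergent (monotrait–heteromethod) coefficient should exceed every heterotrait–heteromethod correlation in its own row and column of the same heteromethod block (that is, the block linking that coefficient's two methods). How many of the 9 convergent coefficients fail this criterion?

Convergent coefficients and their comparison sets:
TA (methods 1·2): 0.43 vs {0.22, 0.38, 0.13, 0.16} → pass.
TA (methods 1·3): 0.35 vs {0.44, 0.30, 0.11, 0.15} → fail.
TA (methods 2·3): 0.24 vs {0.30, 0.20, 0.10, 0.07} → fail.
TB (methods 1·2): 0.44 vs {0.38, 0.22, 0.37, 0.16} → pass.
TB (methods 1·3): 0.69 vs {0.30, 0.44, 0.30, 0.36} → pass.
TB (methods 2·3): 0.35 vs {0.20, 0.30, 0.16, 0.37} → fail.
TC (methods 1·2): 0.45 vs {0.16, 0.13, 0.16, 0.37} → pass.
TC (methods 1·3): 0.35 vs {0.15, 0.11, 0.36, 0.30} → fail.
TC (methods 2·3): 0.35 vs {0.07, 0.10, 0.37, 0.16} → fail.
5 of 9 fail.

5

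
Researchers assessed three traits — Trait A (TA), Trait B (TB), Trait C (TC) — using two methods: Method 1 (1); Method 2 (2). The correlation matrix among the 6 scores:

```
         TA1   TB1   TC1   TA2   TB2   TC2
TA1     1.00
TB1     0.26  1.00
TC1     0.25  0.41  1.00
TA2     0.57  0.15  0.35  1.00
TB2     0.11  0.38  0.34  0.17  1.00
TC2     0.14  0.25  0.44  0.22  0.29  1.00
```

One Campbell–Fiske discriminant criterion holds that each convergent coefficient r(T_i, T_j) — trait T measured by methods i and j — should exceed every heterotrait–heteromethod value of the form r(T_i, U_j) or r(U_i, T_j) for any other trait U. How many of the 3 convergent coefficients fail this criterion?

Each convergent coefficient versus the relevant comparison correlations:
TA (methods 1·2): 0.57 vs {0.11, 0.15, 0.14, 0.35} → pass.
TB (methods 1·2): 0.38 vs {0.15, 0.11, 0.25, 0.34} → pass.
TC (methods 1·2): 0.44 vs {0.35, 0.14, 0.34, 0.25} → pass.
0 of 3 fail.

0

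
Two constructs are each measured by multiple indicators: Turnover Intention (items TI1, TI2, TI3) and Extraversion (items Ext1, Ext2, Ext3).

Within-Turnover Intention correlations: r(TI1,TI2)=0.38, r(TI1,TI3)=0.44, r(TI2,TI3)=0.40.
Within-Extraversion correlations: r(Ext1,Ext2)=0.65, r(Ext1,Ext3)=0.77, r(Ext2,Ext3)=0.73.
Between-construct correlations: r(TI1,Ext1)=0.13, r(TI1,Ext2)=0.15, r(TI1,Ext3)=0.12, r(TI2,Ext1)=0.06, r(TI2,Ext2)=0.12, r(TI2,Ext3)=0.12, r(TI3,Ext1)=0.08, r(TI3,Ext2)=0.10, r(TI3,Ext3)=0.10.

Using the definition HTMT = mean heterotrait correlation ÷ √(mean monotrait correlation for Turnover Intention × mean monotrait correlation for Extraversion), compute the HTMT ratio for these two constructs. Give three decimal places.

Mean heterotrait r = 0.98/9 = 0.1089.
Mean within-TI = 1.22/3 = 0.4067; mean within-Ext = 2.15/3 = 0.7167.
Geometric mean = √(0.4067 × 0.7167) = 0.5399.
HTMT = 0.1089 / 0.5399 = 0.202.

0.202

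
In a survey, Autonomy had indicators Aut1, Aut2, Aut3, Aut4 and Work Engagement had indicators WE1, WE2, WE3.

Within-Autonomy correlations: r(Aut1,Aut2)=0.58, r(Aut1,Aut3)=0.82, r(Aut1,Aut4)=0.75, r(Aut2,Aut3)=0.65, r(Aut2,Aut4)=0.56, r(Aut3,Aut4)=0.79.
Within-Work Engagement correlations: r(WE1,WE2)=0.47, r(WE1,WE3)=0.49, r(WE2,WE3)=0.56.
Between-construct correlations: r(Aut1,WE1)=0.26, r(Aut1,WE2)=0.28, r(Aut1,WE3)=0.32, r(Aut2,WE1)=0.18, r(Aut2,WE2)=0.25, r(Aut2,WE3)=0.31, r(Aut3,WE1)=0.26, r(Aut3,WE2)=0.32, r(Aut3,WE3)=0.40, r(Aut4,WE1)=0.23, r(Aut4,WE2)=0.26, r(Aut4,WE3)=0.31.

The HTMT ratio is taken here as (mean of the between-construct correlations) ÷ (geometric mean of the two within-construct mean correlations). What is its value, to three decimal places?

Between-construct mean = 3.38/12 = 0.2817.
Mean within-Aut = 4.15/6 = 0.6917; mean within-WE = 1.52/3 = 0.5067.
Geometric mean = √(0.6917 × 0.5067) = 0.5920.
HTMT = 0.2817 / 0.5920 = 0.476.

0.476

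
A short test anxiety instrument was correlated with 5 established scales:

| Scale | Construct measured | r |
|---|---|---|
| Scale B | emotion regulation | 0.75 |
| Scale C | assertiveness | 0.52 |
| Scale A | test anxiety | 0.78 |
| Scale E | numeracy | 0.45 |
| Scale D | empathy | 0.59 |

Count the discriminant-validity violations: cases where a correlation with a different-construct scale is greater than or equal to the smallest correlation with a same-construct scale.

Convergent (same construct = test anxiety): Scale A.
Smallest convergent = 0.78. Discriminant values: 0.75, 0.52, 0.45, 0.59; count ≥ 0.78 → 0.

0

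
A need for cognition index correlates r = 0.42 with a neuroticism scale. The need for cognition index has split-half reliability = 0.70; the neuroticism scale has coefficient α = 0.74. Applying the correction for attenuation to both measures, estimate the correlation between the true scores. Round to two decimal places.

r_true = r_obs / √(r_xx · r_yy) = 0.42 / √(0.70 × 0.74) = 0.42 / √0.5180 = 0.42 / 0.7197 ≈ 0.58.

0.58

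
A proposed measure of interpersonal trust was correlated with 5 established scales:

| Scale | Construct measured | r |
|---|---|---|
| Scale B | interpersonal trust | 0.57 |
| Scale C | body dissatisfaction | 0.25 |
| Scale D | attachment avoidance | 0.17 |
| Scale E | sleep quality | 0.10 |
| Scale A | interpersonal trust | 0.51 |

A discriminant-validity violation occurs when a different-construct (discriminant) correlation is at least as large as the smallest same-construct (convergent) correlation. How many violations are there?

0

Convergent (same construct = interpersonal trust): Scale B, Scale A.
Smallest convergent = 0.51. Discriminant values: 0.25, 0.17, 0.10; count ≥ 0.51 → 0.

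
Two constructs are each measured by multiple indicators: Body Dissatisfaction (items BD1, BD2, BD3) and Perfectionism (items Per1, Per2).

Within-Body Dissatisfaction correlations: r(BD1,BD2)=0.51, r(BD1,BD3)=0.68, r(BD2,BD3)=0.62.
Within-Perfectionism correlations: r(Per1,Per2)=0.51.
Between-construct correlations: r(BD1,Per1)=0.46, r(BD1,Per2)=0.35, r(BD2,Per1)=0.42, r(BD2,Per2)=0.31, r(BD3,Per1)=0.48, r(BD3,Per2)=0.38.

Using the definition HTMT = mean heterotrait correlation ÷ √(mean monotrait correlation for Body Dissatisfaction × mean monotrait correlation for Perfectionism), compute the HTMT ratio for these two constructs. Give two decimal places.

Mean between = 2.40/6 = 0.4000.
Mean within-BD = 1.81/3 = 0.6033; mean within-Per = 0.51/1 = 0.5100.
Geometric mean = √(0.6033 × 0.5100) = 0.5547.
HTMT = 0.4000 / 0.5547 = 0.72.

0.72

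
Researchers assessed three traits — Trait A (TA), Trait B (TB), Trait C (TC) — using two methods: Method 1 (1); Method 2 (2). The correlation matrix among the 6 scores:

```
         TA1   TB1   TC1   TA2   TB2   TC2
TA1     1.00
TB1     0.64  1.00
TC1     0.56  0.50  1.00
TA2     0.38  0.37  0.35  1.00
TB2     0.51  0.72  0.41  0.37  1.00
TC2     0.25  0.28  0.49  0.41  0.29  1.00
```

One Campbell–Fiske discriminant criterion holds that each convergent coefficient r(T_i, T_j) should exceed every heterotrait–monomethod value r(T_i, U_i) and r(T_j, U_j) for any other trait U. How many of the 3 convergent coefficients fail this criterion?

Convergent coefficients and their comparison sets:
TA (methods 1·2): 0.38 vs {0.64, 0.37, 0.56, 0.41} → fail.
TB (methods 1·2): 0.72 vs {0.64, 0.37, 0.50, 0.29} → pass.
TC (methods 1·2): 0.49 vs {0.56, 0.41, 0.50, 0.29} → fail.
2 of 3 fail.

2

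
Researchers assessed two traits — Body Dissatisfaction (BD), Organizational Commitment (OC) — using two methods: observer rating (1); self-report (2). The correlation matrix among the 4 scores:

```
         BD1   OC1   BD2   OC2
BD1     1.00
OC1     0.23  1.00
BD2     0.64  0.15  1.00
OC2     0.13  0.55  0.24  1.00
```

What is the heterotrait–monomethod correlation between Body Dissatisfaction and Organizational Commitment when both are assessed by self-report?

0.24

Different traits, same method: r(BD2, OC2) = 0.24.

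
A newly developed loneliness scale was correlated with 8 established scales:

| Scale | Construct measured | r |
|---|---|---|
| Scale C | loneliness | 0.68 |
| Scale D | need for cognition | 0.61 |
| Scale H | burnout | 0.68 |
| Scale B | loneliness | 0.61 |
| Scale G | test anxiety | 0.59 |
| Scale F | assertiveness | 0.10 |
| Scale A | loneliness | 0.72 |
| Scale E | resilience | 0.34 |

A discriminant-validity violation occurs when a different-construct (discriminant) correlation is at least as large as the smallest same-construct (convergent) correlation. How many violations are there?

Convergent (same construct = loneliness): Scale C, Scale B, Scale A.
Smallest convergent = 0.61. Discriminant values: 0.61, 0.68, 0.59, 0.10, 0.34; count ≥ 0.61 → 2.

2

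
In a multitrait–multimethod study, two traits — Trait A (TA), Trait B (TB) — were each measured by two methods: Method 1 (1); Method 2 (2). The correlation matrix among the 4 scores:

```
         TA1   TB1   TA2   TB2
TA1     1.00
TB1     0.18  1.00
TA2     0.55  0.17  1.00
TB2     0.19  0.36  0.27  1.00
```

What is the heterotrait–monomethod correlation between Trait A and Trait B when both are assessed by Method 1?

0.18

Different traits, same method: r(TA1, TB1) = 0.18.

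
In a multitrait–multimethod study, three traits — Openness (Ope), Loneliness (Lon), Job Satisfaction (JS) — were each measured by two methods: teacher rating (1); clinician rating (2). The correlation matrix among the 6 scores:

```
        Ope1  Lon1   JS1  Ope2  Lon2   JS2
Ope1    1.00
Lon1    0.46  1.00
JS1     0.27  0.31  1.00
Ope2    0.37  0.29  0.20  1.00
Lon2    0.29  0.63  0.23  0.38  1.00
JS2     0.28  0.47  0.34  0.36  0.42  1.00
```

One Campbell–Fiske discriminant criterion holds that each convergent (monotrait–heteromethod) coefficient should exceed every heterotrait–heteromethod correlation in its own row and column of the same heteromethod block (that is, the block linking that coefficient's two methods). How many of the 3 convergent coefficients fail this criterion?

Convergent coefficients and their comparison sets:
Ope (methods 1·2): 0.37 vs {0.29, 0.29, 0.28, 0.20} → pass.
Lon (methods 1·2): 0.63 vs {0.29, 0.29, 0.47, 0.23} → pass.
JS (methods 1·2): 0.34 vs {0.20, 0.28, 0.23, 0.47} → fail.
1 of 3 fail.

1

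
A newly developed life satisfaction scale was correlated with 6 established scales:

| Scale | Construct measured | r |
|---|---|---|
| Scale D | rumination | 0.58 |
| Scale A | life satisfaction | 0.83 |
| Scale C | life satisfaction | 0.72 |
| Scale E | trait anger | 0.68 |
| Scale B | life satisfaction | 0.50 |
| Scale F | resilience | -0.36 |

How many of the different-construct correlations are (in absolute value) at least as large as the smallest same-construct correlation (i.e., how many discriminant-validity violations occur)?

Convergent (same construct = life satisfaction): Scale A, Scale C, Scale B.
Smallest convergent = 0.50. Discriminant |r|: 0.58, 0.68, 0.36; count ≥ 0.50 → 2.

2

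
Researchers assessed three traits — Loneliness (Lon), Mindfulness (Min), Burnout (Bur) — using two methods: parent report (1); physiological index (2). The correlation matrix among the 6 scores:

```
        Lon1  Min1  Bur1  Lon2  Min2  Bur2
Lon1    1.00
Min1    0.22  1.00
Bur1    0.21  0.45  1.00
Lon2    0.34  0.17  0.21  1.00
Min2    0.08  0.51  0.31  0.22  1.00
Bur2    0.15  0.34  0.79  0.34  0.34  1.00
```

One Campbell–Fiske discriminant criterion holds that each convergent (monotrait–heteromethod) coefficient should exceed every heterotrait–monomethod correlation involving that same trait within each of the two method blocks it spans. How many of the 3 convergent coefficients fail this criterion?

Each convergent coefficient versus the relevant comparison correlations:
Lon (methods 1·2): 0.34 vs {0.22, 0.22, 0.21, 0.34} → fail.
Min (methods 1·2): 0.51 vs {0.22, 0.22, 0.45, 0.34} → pass.
Bur (methods 1·2): 0.79 vs {0.21, 0.34, 0.45, 0.34} → pass.
1 of 3 fail.

1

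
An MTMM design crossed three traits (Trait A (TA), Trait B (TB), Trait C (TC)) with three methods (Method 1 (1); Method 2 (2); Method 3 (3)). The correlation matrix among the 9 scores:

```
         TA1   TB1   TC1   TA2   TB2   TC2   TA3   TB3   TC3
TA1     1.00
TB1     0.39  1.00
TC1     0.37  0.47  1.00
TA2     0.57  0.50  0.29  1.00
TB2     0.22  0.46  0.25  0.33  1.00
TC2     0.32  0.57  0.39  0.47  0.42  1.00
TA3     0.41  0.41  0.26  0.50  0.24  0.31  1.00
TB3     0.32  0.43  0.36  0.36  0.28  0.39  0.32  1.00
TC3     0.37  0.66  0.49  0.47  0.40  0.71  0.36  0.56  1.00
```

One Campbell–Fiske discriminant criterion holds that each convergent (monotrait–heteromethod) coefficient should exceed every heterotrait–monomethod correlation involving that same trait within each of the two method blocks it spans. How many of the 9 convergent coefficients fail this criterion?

5

Checking each validity diagonal entry against its comparison values:
TA (methods 1·2): 0.57 vs {0.39, 0.33, 0.37, 0.47} → pass.
TA (methods 1·3): 0.41 vs {0.39, 0.32, 0.37, 0.36} → pass.
TA (methods 2·3): 0.50 vs {0.33, 0.32, 0.47, 0.36} → pass.
TB (methods 1·2): 0.46 vs {0.39, 0.33, 0.47, 0.42} → fail.
TB (methods 1·3): 0.43 vs {0.39, 0.32, 0.47, 0.56} → fail.
TB (methods 2·3): 0.28 vs {0.33, 0.32, 0.42, 0.56} → fail.
TC (methods 1·2): 0.39 vs {0.37, 0.47, 0.47, 0.42} → fail.
TC (methods 1·3): 0.49 vs {0.37, 0.36, 0.47, 0.56} → fail.
TC (methods 2·3): 0.71 vs {0.47, 0.36, 0.42, 0.56} → pass.
5 of 9 fail.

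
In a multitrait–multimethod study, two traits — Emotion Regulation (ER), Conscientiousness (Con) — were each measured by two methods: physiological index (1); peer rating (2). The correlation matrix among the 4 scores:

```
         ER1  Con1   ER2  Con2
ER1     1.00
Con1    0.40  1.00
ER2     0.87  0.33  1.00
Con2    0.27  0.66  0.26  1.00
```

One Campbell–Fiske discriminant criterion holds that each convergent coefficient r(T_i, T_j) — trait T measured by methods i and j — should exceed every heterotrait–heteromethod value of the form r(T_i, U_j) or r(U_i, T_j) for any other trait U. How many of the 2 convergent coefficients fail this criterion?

0

Each convergent coefficient versus the relevant comparison correlations:
ER (methods 1·2): 0.87 vs {0.27, 0.33} → pass.
Con (methods 1·2): 0.66 vs {0.33, 0.27} → pass.
0 of 2 fail.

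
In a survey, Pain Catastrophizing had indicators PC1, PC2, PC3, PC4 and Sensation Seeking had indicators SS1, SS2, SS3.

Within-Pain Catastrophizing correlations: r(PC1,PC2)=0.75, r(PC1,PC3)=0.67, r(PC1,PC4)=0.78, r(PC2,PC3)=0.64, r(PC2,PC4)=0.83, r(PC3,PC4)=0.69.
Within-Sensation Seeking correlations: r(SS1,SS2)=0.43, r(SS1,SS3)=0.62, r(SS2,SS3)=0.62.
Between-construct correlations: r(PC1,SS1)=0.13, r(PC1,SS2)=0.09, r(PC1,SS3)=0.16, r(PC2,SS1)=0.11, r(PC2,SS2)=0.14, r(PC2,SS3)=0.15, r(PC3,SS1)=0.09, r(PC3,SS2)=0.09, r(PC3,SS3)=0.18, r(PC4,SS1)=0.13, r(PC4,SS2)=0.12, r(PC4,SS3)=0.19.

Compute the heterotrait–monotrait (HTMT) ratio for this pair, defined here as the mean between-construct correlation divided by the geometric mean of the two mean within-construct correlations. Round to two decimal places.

Between-construct mean = 1.58/12 = 0.1317.
Mean within-PC = 4.36/6 = 0.7267; mean within-SS = 1.67/3 = 0.5567.
Geometric mean = √(0.7267 × 0.5567) = 0.6360.
HTMT = 0.1317 / 0.6360 = 0.21.

0.21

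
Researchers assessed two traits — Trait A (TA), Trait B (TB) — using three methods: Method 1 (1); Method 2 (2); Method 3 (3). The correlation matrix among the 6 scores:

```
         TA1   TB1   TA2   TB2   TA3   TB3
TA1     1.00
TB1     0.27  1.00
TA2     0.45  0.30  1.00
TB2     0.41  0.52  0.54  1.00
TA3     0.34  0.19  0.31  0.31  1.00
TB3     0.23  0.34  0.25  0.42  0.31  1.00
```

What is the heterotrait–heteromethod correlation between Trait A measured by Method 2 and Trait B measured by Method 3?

0.25

Different traits and methods: r(TA2, TB3) = 0.25.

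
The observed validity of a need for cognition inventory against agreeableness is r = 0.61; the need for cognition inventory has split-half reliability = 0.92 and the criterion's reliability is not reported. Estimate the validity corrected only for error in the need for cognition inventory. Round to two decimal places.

Single correction: r_c = r_obs / √r_xx = 0.61 / √0.92 = 0.61 / 0.9592 ≈ 0.64.

0.64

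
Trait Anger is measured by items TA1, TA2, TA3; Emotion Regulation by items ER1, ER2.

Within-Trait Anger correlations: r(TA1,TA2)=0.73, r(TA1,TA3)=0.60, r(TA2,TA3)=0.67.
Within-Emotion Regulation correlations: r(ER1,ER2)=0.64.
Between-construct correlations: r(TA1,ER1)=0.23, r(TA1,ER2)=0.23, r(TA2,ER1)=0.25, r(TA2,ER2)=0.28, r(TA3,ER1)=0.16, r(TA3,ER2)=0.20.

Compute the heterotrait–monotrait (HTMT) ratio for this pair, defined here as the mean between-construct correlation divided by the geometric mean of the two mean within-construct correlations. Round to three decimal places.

Mean heterotrait r = 1.35/6 = 0.2250.
Mean within-TA = 2.00/3 = 0.6667; mean within-ER = 0.64/1 = 0.6400.
Geometric mean = √(0.6667 × 0.6400) = 0.6532.
HTMT = 0.2250 / 0.6532 = 0.344.

0.344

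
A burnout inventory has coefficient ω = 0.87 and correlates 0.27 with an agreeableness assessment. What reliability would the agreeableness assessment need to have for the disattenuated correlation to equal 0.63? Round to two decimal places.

r_true = r_obs / √(r_xx · r_yy) ⇒ 0.63 = 0.27 / √(0.87 · r_yy).
√(0.87 · r_yy) = 0.27 / 0.63 = 0.4286; 0.87 · r_yy = 0.1837; r_yy = 0.1837 / 0.87 ≈ 0.21.

0.21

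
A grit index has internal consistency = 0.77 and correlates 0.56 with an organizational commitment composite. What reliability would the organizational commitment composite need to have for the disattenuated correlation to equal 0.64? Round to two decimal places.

r_true = r_obs / √(r_xx · r_yy) ⇒ 0.64 = 0.56 / √(0.77 · r_yy).
√(0.77 · r_yy) = 0.56 / 0.64 = 0.8750; 0.77 · r_yy = 0.7656; r_yy = 0.7656 / 0.77 ≈ 0.99.

0.99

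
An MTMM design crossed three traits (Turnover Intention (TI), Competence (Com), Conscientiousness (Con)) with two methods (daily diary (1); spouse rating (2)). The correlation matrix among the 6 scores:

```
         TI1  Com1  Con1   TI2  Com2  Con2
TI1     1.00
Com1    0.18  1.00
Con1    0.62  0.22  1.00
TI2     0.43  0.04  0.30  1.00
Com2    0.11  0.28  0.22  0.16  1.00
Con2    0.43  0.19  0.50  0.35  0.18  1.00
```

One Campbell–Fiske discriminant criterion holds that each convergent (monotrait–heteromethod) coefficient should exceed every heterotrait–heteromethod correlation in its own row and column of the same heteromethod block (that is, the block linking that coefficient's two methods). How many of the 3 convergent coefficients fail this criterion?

1

Checking each validity diagonal entry against its comparison values:
TI (methods 1·2): 0.43 vs {0.11, 0.04, 0.43, 0.30} → fail.
Com (methods 1·2): 0.28 vs {0.04, 0.11, 0.19, 0.22} → pass.
Con (methods 1·2): 0.50 vs {0.30, 0.43, 0.22, 0.19} → pass.
1 of 3 fail.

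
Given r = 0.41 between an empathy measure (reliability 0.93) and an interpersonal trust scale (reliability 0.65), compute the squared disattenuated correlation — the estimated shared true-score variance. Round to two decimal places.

Disattenuated r = 0.41 / √(0.93 × 0.65) = 0.41 / 0.7775 = 0.5273.
Shared true-score variance = 0.5273² = 0.2780 ≈ 0.28.

0.28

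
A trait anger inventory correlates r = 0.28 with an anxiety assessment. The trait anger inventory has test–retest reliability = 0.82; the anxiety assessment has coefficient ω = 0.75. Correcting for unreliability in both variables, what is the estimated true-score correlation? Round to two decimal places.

r_true = r_obs / √(r_xx · r_yy) = 0.28 / √(0.82 × 0.75) = 0.28 / √0.6150 = 0.28 / 0.7842 ≈ 0.36.

0.36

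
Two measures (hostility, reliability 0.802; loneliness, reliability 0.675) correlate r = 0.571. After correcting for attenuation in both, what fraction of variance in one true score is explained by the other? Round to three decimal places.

0.602

Disattenuated r = 0.571 / √(0.802 × 0.675) = 0.571 / 0.7358 = 0.7760.
Shared true-score variance = 0.7760² = 0.6022 ≈ 0.602.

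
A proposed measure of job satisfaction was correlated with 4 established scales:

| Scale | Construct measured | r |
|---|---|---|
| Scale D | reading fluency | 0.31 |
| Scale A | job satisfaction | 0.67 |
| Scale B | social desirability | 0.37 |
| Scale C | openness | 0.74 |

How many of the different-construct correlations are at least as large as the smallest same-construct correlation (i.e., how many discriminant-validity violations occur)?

1

Convergent (same construct = job satisfaction): Scale A.
Smallest convergent = 0.67. Discriminant values: 0.31, 0.37, 0.74; count ≥ 0.67 → 1.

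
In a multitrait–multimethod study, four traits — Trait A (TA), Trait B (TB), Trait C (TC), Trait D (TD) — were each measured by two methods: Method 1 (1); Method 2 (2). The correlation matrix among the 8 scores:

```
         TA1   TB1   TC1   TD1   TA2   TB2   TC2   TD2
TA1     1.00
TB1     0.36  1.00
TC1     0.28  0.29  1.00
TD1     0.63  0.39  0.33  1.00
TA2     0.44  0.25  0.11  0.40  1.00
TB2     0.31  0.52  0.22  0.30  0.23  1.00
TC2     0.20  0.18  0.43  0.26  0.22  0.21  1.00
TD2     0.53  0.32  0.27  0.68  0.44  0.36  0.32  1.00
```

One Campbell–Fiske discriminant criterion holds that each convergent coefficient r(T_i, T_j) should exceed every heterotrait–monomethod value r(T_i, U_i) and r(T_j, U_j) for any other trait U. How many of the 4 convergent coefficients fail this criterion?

Each convergent coefficient versus the relevant comparison correlations:
TA (methods 1·2): 0.44 vs {0.36, 0.23, 0.28, 0.22, 0.63, 0.44} → fail.
TB (methods 1·2): 0.52 vs {0.36, 0.23, 0.29, 0.21, 0.39, 0.36} → pass.
TC (methods 1·2): 0.43 vs {0.28, 0.22, 0.29, 0.21, 0.33, 0.32} → pass.
TD (methods 1·2): 0.68 vs {0.63, 0.44, 0.39, 0.36, 0.33, 0.32} → pass.
1 of 4 fail.

1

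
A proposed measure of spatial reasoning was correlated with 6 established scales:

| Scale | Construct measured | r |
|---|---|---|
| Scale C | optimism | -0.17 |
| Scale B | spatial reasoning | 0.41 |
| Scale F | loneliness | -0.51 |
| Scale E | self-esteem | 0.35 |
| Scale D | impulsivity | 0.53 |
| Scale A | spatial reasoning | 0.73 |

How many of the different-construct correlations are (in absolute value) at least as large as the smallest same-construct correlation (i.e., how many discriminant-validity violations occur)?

2

Convergent (same construct = spatial reasoning): Scale B, Scale A.
Smallest convergent = 0.41. Discriminant |r|: 0.17, 0.51, 0.35, 0.53; count ≥ 0.41 → 2.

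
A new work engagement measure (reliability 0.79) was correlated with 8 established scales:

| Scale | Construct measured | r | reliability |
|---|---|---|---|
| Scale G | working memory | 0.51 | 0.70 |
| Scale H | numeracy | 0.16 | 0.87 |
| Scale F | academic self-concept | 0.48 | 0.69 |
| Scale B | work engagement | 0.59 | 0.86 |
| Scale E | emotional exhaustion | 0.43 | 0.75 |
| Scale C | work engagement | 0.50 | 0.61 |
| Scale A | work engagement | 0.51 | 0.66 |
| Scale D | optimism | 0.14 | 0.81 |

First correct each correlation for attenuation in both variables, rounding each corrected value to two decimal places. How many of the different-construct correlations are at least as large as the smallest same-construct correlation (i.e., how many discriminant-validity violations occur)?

Disattenuated r (r / √(r_scale · r_new)):
  Scale G (disc): 0.51 / √(0.70·0.79) = 0.69
  Scale H (disc): 0.16 / √(0.87·0.79) = 0.19
  Scale F (disc): 0.48 / √(0.69·0.79) = 0.65
  Scale B (conv): 0.59 / √(0.86·0.79) = 0.72
  Scale E (disc): 0.43 / √(0.75·0.79) = 0.56
  Scale C (conv): 0.50 / √(0.61·0.79) = 0.72
  Scale A (conv): 0.51 / √(0.66·0.79) = 0.71
  Scale D (disc): 0.14 / √(0.81·0.79) = 0.18
Smallest convergent = 0.71. Discriminant values: 0.69, 0.19, 0.65, 0.56, 0.18; count ≥ 0.71 → 0.

0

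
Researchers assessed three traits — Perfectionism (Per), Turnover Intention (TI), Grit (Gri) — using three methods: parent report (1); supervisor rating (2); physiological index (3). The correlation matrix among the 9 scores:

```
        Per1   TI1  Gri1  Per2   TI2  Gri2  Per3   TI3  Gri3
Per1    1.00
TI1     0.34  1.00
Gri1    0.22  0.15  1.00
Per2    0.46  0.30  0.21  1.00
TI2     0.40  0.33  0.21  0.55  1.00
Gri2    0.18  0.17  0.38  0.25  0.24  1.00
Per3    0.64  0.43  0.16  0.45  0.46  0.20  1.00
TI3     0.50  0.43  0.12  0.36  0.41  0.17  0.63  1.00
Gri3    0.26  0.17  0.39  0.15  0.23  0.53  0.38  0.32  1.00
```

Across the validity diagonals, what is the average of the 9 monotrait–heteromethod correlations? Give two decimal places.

Convergent values: 0.46, 0.64, 0.45, 0.33, 0.43, 0.41, 0.38, 0.39, 0.53; mean = 4.02/9 = 0.45.

0.45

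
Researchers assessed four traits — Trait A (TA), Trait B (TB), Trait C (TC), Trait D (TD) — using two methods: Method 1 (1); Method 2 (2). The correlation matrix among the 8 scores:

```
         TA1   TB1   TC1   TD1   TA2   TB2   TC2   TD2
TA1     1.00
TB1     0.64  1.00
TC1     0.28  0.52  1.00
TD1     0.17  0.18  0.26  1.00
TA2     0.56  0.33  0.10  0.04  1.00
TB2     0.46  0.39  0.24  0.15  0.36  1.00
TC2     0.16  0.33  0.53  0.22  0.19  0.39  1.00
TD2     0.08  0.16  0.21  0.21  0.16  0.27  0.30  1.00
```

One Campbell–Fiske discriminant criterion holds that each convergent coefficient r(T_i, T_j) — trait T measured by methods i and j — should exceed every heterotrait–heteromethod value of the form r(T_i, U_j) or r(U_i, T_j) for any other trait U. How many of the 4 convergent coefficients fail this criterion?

2

Each convergent coefficient versus the relevant comparison correlations:
TA (methods 1·2): 0.56 vs {0.46, 0.33, 0.16, 0.10, 0.08, 0.04} → pass.
TB (methods 1·2): 0.39 vs {0.33, 0.46, 0.33, 0.24, 0.16, 0.15} → fail.
TC (methods 1·2): 0.53 vs {0.10, 0.16, 0.24, 0.33, 0.21, 0.22} → pass.
TD (methods 1·2): 0.21 vs {0.04, 0.08, 0.15, 0.16, 0.22, 0.21} → fail.
2 of 4 fail.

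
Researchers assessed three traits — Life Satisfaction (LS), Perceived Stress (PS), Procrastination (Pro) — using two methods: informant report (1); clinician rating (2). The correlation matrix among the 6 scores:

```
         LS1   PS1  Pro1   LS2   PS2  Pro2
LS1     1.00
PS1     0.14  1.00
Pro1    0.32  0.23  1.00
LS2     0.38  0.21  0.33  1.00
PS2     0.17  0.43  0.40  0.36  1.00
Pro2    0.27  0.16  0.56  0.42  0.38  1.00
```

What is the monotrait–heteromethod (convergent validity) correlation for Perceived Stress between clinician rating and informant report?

Same trait (PS), different methods: r(PS2, PS1) = 0.43.

0.43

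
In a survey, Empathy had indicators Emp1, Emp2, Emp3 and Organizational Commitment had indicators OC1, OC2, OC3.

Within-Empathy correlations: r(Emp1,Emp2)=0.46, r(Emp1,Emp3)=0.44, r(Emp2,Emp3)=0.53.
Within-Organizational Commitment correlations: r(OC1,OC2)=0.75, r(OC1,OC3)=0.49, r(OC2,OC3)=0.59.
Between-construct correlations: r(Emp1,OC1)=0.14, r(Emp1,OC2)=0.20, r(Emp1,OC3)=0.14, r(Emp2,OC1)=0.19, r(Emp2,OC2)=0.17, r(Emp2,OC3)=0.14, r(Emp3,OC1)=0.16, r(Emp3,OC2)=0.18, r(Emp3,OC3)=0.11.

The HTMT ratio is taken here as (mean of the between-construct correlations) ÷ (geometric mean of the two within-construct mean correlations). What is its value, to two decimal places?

0.29

Mean heterotrait r = 1.43/9 = 0.1589.
Mean within-Emp = 1.43/3 = 0.4767; mean within-OC = 1.83/3 = 0.6100.
Geometric mean = √(0.4767 × 0.6100) = 0.5392.
HTMT = 0.1589 / 0.5392 = 0.29.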